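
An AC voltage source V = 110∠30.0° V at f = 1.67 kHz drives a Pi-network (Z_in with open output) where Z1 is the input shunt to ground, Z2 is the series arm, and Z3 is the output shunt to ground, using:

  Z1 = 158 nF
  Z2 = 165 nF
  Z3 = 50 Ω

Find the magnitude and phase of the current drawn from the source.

Step 1 — Angular frequency: ω = 2π·f = 2π·1670 = 1.049e+04 rad/s.
Step 2 — Component impedances:
  Z1: Z = 1/(jωC) = -j/(ω·C) = 0 - j603.2 Ω
  Z2: Z = 1/(jωC) = -j/(ω·C) = 0 - j577.6 Ω
  Z3: Z = R = 50 Ω
Step 3 — With open output, the series arm Z2 and the output shunt Z3 appear in series to ground: Z2 + Z3 = 50 - j577.6 Ω.
Step 4 — Parallel with input shunt Z1: Z_in = Z1 || (Z2 + Z3) = 13.02 - j295.6 Ω = 295.9∠-87.5° Ω.
Step 5 — Source phasor: V = 110∠30.0° V = 95.26 + j55 V.
Step 6 — Ohm's law: I = V / Z_total = (95.26 + j55) / (13.02 - j295.6) = -0.1715 + j0.3298 A.
Step 7 — Convert to polar: |I| = 0.3718 A, ∠I = 117.5°.

I = 0.3718∠117.5° A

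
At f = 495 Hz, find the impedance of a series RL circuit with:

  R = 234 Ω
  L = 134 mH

Step 1 — Angular frequency: ω = 2π·f = 2π·495 = 3110 rad/s.
Step 2 — Component impedances:
  R: Z = R = 234 Ω
  L: Z = jωL = j·3110·0.134 = 0 + j416.8 Ω
Step 3 — Series combination: Z_total = R + L = 234 + j416.8 Ω = 478∠60.7° Ω.

Z = 234 + j416.8 Ω = 478∠60.7° Ω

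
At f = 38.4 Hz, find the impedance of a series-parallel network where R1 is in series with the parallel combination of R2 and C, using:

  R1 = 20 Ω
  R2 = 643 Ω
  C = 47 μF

Step 1 — Angular frequency: ω = 2π·f = 2π·38.4 = 241.3 rad/s.
Step 2 — Component impedances:
  R1: Z = R = 20 Ω
  R2: Z = R = 643 Ω
  C: Z = 1/(jωC) = -j/(ω·C) = 0 - j88.18 Ω
Step 3 — Parallel branch: R2 || C = 1/(1/R2 + 1/C) = 11.87 - j86.56 Ω.
Step 4 — Series with R1: Z_total = R1 + (R2 || C) = 31.87 - j86.56 Ω = 92.24∠-69.8° Ω.

Z = 31.87 - j86.56 Ω = 92.24∠-69.8° Ω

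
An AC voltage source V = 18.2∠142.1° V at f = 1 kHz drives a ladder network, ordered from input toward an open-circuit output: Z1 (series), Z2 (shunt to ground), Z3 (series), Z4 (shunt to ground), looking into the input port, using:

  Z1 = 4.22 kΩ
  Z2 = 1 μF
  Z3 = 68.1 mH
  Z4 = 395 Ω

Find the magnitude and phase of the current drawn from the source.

Step 1 — Angular frequency: ω = 2π·f = 2π·1000 = 6283 rad/s.
Step 2 — Component impedances:
  Z1: Z = R = 4220 Ω
  Z2: Z = 1/(jωC) = -j/(ω·C) = 0 - j159.2 Ω
  Z3: Z = jωL = j·6283·0.0681 = 0 + j427.9 Ω
  Z4: Z = R = 395 Ω
Step 3 — Ladder network (open output): work backward from the far end, alternating series and parallel combinations. Z_in = 4264 - j189 Ω = 4268∠-2.5° Ω.
Step 4 — Source phasor: V = 18.2∠142.1° V = -14.36 + j11.18 V.
Step 5 — Ohm's law: I = V / Z_total = (-14.36 + j11.18) / (4264 - j189) = -0.003478 + j0.002468 A.
Step 6 — Convert to polar: |I| = 0.004264 A, ∠I = 144.6°.

I = 0.004264∠144.6° A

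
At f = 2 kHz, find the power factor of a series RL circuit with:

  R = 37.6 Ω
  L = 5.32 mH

Step 1 — Angular frequency: ω = 2π·f = 2π·2000 = 1.257e+04 rad/s.
Step 2 — Component impedances:
  R: Z = R = 37.6 Ω
  L: Z = jωL = j·1.257e+04·0.00532 = 0 + j66.85 Ω
Step 3 — Series combination: Z_total = R + L = 37.6 + j66.85 Ω = 76.7∠60.6° Ω.
Step 4 — Power factor: PF = cos(φ) = Re(Z)/|Z| = 37.6/76.7 = 0.4902.
Step 5 — Type: Im(Z) = 66.85 ⇒ lagging (phase φ = 60.6°).

PF = 0.4902 (lagging, φ = 60.6°)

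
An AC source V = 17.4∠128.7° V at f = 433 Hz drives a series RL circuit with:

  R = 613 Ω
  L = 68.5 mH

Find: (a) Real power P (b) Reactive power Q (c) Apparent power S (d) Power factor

Step 1 — Angular frequency: ω = 2π·f = 2π·433 = 2721 rad/s.
Step 2 — Component impedances:
  R: Z = R = 613 Ω
  L: Z = jωL = j·2721·0.0685 = 0 + j186.4 Ω
Step 3 — Series combination: Z_total = R + L = 613 + j186.4 Ω = 640.7∠16.9° Ω.
Step 4 — Source phasor: V = 17.4∠128.7° V = -10.88 + j13.58 V.
Step 5 — Current: I = V / Z = -0.01008 + j0.02522 A = 0.02716∠111.8° A.
Step 6 — Complex power: S = V·I* = 0.4521 + j0.1374 VA.
Step 7 — Real power: P = Re(S) = 0.4521 W.
Step 8 — Reactive power: Q = Im(S) = 0.1374 VAR.
Step 9 — Apparent power: |S| = 0.4725 VA.
Step 10 — Power factor: PF = P/|S| = 0.9568 (lagging).

(a) P = 0.4521 W  (b) Q = 0.1374 VAR  (c) S = 0.4725 VA  (d) PF = 0.9568 (lagging)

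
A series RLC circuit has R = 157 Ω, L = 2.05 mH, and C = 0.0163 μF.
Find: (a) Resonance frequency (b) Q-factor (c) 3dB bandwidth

Step 1 — Resonance condition Im(Z)=0 gives ω₀ = 1/√(LC).
Step 2 — ω₀ = 1/√(0.00205·1.63e-08) = 1.73e+05 rad/s.
Step 3 — f₀ = ω₀/(2π) = 2.753e+04 Hz.
Step 4 — Series Q: Q = ω₀L/R = 1.73e+05·0.00205/157 = 2.259.
Step 5 — 3dB bandwidth: Δω = ω₀/Q = 7.659e+04 rad/s; BW = Δω/(2π) = 1.219e+04 Hz.

(a) f₀ = 2.753e+04 Hz  (b) Q = 2.259  (c) BW = 1.219e+04 Hz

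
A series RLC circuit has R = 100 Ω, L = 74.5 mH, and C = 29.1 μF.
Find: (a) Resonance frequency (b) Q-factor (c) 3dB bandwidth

Step 1 — Resonance condition Im(Z)=0 gives ω₀ = 1/√(LC).
Step 2 — ω₀ = 1/√(0.0745·2.91e-05) = 679.2 rad/s.
Step 3 — f₀ = ω₀/(2π) = 108.1 Hz.
Step 4 — Series Q: Q = ω₀L/R = 679.2·0.0745/100 = 0.506.
Step 5 — 3dB bandwidth: Δω = ω₀/Q = 1342 rad/s; BW = Δω/(2π) = 213.6 Hz.

(a) f₀ = 108.1 Hz  (b) Q = 0.506  (c) BW = 213.6 Hz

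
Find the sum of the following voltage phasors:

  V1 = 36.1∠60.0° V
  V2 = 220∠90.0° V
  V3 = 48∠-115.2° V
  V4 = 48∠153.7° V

Step 1 — Convert each phasor to rectangular form:
  V1 = 36.1·(cos(60.0°) + j·sin(60.0°)) = 18.05 + j31.26 V
  V2 = 220·(cos(90.0°) + j·sin(90.0°)) = 0 + j220 V
  V3 = 48·(cos(-115.2°) + j·sin(-115.2°)) = -20.44 - j43.43 V
  V4 = 48·(cos(153.7°) + j·sin(153.7°)) = -43.03 + j21.27 V
Step 2 — Sum components: V_total = -45.42 + j229.1 V.
Step 3 — Convert to polar: |V_total| = 233.6 V, ∠V_total = 101.2°.

V_total = 233.6∠101.2° V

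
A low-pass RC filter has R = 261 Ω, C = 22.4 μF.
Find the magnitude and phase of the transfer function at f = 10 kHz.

Step 1 — Angular frequency: ω = 2π·1e+04 = 6.283e+04 rad/s.
Step 2 — Transfer function: H(jω) = 1/(1 + jωRC).
Step 3 — Denominator: 1 + jωRC = 1 + j·6.283e+04·261·2.24e-05 = 1 + j367.3.
Step 4 — H = 7.411e-06 - j0.002722.
Step 5 — Magnitude: |H| = 0.002722 (-51.3 dB); phase: φ = -89.8°.

|H| = 0.002722 (-51.3 dB), φ = -89.8°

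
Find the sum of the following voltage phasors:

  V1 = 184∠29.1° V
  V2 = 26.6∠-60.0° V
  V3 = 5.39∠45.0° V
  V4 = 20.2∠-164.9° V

Step 1 — Convert each phasor to rectangular form:
  V1 = 184·(cos(29.1°) + j·sin(29.1°)) = 160.8 + j89.49 V
  V2 = 26.6·(cos(-60.0°) + j·sin(-60.0°)) = 13.3 - j23.04 V
  V3 = 5.39·(cos(45.0°) + j·sin(45.0°)) = 3.811 + j3.811 V
  V4 = 20.2·(cos(-164.9°) + j·sin(-164.9°)) = -19.5 - j5.262 V
Step 2 — Sum components: V_total = 158.4 + j65 V.
Step 3 — Convert to polar: |V_total| = 171.2 V, ∠V_total = 22.3°.

V_total = 171.2∠22.3° V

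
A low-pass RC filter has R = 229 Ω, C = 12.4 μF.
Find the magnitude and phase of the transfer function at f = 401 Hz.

Step 1 — Angular frequency: ω = 2π·401 = 2520 rad/s.
Step 2 — Transfer function: H(jω) = 1/(1 + jωRC).
Step 3 — Denominator: 1 + jωRC = 1 + j·2520·229·1.24e-05 = 1 + j7.155.
Step 4 — H = 0.01916 - j0.1371.
Step 5 — Magnitude: |H| = 0.1384 (-17.2 dB); phase: φ = -82.0°.

|H| = 0.1384 (-17.2 dB), φ = -82.0°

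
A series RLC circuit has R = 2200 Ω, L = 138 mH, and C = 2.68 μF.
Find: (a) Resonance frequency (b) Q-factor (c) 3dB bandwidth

Step 1 — Resonance: ω₀ = 1/√(LC) = 1/√(0.138·2.68e-06) = 1644 rad/s.
Step 2 — f₀ = ω₀/(2π) = 261.7 Hz.
Step 3 — Series Q: Q = ω₀L/R = 1644·0.138/2200 = 0.1031.
Step 4 — Bandwidth: Δω = ω₀/Q = 1.594e+04 rad/s; BW = Δω/(2π) = 2537 Hz.

(a) f₀ = 261.7 Hz  (b) Q = 0.1031  (c) BW = 2537 Hz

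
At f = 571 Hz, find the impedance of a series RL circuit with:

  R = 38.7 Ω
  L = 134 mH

Step 1 — Angular frequency: ω = 2π·f = 2π·571 = 3588 rad/s.
Step 2 — Component impedances:
  R: Z = R = 38.7 Ω
  L: Z = jωL = j·3588·0.134 = 0 + j480.8 Ω
Step 3 — Series combination: Z_total = R + L = 38.7 + j480.8 Ω = 482.3∠85.4° Ω.

Z = 38.7 + j480.8 Ω = 482.3∠85.4° Ω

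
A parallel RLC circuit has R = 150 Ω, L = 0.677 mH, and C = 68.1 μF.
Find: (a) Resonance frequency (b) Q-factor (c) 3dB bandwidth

Step 1 — Resonance: ω₀ = 1/√(LC) = 1/√(0.000677·6.81e-05) = 4657 rad/s.
Step 2 — f₀ = ω₀/(2π) = 741.2 Hz.
Step 3 — Parallel Q: Q = R/(ω₀L) = 150/(4657·0.000677) = 47.57.
Step 4 — Bandwidth: Δω = ω₀/Q = 97.9 rad/s; BW = Δω/(2π) = 15.58 Hz.

(a) f₀ = 741.2 Hz  (b) Q = 47.57  (c) BW = 15.58 Hz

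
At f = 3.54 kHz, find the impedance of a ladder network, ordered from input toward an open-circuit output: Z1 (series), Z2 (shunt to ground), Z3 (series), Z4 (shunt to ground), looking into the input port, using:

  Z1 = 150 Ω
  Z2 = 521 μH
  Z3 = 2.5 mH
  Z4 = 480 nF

Step 1 — Angular frequency: ω = 2π·f = 2π·3540 = 2.224e+04 rad/s.
Step 2 — Component impedances:
  Z1: Z = R = 150 Ω
  Z2: Z = jωL = j·2.224e+04·0.000521 = 0 + j11.59 Ω
  Z3: Z = jωL = j·2.224e+04·0.0025 = 0 + j55.61 Ω
  Z4: Z = 1/(jωC) = -j/(ω·C) = 0 - j93.66 Ω
Step 3 — Ladder network (open output): work backward from the far end, alternating series and parallel combinations. Z_in = 150 + j16.66 Ω = 150.9∠6.3° Ω.

Z = 150 + j16.66 Ω = 150.9∠6.3° Ω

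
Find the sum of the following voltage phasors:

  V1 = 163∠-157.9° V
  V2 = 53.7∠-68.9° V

Step 1 — Convert each phasor to rectangular form:
  V1 = 163·(cos(-157.9°) + j·sin(-157.9°)) = -151 - j61.32 V
  V2 = 53.7·(cos(-68.9°) + j·sin(-68.9°)) = 19.33 - j50.1 V
Step 2 — Sum components: V_total = -131.7 - j111.4 V.
Step 3 — Convert to polar: |V_total| = 172.5 V, ∠V_total = -139.8°.

V_total = 172.5∠-139.8° V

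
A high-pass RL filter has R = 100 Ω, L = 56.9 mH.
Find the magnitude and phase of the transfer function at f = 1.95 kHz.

Step 1 — Angular frequency: ω = 2π·1950 = 1.225e+04 rad/s.
Step 2 — Transfer function: H(jω) = jωL/(R + jωL).
Step 3 — Numerator jωL = j·697.2; denominator R + jωL = 100 + j697.2.
Step 4 — H = 0.9798 + j0.1405.
Step 5 — Magnitude: |H| = 0.9899 (-0.1 dB); phase: φ = 8.2°.

|H| = 0.9899 (-0.1 dB), φ = 8.2°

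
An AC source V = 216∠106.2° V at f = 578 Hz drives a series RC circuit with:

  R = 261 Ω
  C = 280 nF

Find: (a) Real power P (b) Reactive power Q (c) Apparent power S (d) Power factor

Step 1 — Angular frequency: ω = 2π·f = 2π·578 = 3632 rad/s.
Step 2 — Component impedances:
  R: Z = R = 261 Ω
  C: Z = 1/(jωC) = -j/(ω·C) = 0 - j983.4 Ω
Step 3 — Series combination: Z_total = R + C = 261 - j983.4 Ω = 1017∠-75.1° Ω.
Step 4 — Source phasor: V = 216∠106.2° V = -60.26 + j207.4 V.
Step 5 — Current: I = V / Z = -0.2122 - j0.00495 A = 0.2123∠-178.7° A.
Step 6 — Complex power: S = V·I* = 11.76 - j44.32 VA.
Step 7 — Real power: P = Re(S) = 11.76 W.
Step 8 — Reactive power: Q = Im(S) = -44.32 VAR.
Step 9 — Apparent power: |S| = 45.86 VA.
Step 10 — Power factor: PF = P/|S| = 0.2565 (leading).

(a) P = 11.76 W  (b) Q = -44.32 VAR  (c) S = 45.86 VA  (d) PF = 0.2565 (leading)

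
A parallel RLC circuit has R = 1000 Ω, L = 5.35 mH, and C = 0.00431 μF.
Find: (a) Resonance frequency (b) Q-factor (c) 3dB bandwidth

Step 1 — Resonance: ω₀ = 1/√(LC) = 1/√(0.00535·4.31e-09) = 2.082e+05 rad/s.
Step 2 — f₀ = ω₀/(2π) = 3.314e+04 Hz.
Step 3 — Parallel Q: Q = R/(ω₀L) = 1000/(2.082e+05·0.00535) = 0.8976.
Step 4 — Bandwidth: Δω = ω₀/Q = 2.32e+05 rad/s; BW = Δω/(2π) = 3.693e+04 Hz.

(a) f₀ = 3.314e+04 Hz  (b) Q = 0.8976  (c) BW = 3.693e+04 Hz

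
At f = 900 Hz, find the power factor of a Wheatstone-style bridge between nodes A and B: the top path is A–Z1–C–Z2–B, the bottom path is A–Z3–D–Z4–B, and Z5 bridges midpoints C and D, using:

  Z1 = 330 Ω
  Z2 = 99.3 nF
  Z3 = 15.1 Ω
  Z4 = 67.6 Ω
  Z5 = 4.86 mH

Step 1 — Angular frequency: ω = 2π·f = 2π·900 = 5655 rad/s.
Step 2 — Component impedances:
  Z1: Z = R = 330 Ω
  Z2: Z = 1/(jωC) = -j/(ω·C) = 0 - j1781 Ω
  Z3: Z = R = 15.1 Ω
  Z4: Z = R = 67.6 Ω
  Z5: Z = jωL = j·5655·0.00486 = 0 + j27.48 Ω
Step 3 — Bridge requires nodal analysis (the Z5 bridge couples midpoints C and D, so the two paths cannot be reduced to a simple series/parallel combination). Setting node B to ground and injecting 1 A at node A, the 3-node admittance system at A, C, D solves to V_A = Z_AB = 82.03 - j2.56 Ω = 82.07∠-1.8° Ω.
Step 4 — Power factor: PF = cos(φ) = Re(Z)/|Z| = 82.03/82.07 = 0.9995.
Step 5 — Type: Im(Z) = -2.56 ⇒ leading (phase φ = -1.8°).

PF = 0.9995 (leading, φ = -1.8°)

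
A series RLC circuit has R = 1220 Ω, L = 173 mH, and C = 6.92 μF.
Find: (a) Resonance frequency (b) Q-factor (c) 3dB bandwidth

Step 1 — Resonance: ω₀ = 1/√(LC) = 1/√(0.173·6.92e-06) = 914 rad/s.
Step 2 — f₀ = ω₀/(2π) = 145.5 Hz.
Step 3 — Series Q: Q = ω₀L/R = 914·0.173/1220 = 0.1296.
Step 4 — Bandwidth: Δω = ω₀/Q = 7052 rad/s; BW = Δω/(2π) = 1122 Hz.

(a) f₀ = 145.5 Hz  (b) Q = 0.1296  (c) BW = 1122 Hz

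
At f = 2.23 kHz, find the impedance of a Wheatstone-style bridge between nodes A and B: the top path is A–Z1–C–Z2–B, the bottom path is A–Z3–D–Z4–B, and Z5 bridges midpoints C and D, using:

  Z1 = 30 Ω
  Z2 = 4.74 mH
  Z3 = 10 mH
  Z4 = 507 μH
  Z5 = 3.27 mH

Step 1 — Angular frequency: ω = 2π·f = 2π·2230 = 1.401e+04 rad/s.
Step 2 — Component impedances:
  Z1: Z = R = 30 Ω
  Z2: Z = jωL = j·1.401e+04·0.00474 = 0 + j66.41 Ω
  Z3: Z = jωL = j·1.401e+04·0.01 = 0 + j140.1 Ω
  Z4: Z = jωL = j·1.401e+04·0.000507 = 0 + j7.104 Ω
  Z5: Z = jωL = j·1.401e+04·0.00327 = 0 + j45.82 Ω
Step 3 — Bridge requires nodal analysis (the Z5 bridge couples midpoints C and D, so the two paths cannot be reduced to a simple series/parallel combination). Setting node B to ground and injecting 1 A at node A, the 3-node admittance system at A, C, D solves to V_A = Z_AB = 20.94 + j29.32 Ω = 36.03∠54.5° Ω.

Z = 20.94 + j29.32 Ω = 36.03∠54.5° Ω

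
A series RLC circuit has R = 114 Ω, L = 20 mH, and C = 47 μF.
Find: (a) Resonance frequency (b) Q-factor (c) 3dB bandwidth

Step 1 — Resonance: ω₀ = 1/√(LC) = 1/√(0.02·4.7e-05) = 1031 rad/s.
Step 2 — f₀ = ω₀/(2π) = 164.2 Hz.
Step 3 — Series Q: Q = ω₀L/R = 1031·0.02/114 = 0.181.
Step 4 — Bandwidth: Δω = ω₀/Q = 5700 rad/s; BW = Δω/(2π) = 907.2 Hz.

(a) f₀ = 164.2 Hz  (b) Q = 0.181  (c) BW = 907.2 Hz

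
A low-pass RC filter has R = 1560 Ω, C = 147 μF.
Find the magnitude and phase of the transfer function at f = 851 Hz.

Step 1 — Angular frequency: ω = 2π·851 = 5347 rad/s.
Step 2 — Transfer function: H(jω) = 1/(1 + jωRC).
Step 3 — Denominator: 1 + jωRC = 1 + j·5347·1560·0.000147 = 1 + j1226.
Step 4 — H = 6.651e-07 - j0.0008155.
Step 5 — Magnitude: |H| = 0.0008155 (-61.8 dB); phase: φ = -90.0°.

|H| = 0.0008155 (-61.8 dB), φ = -90.0°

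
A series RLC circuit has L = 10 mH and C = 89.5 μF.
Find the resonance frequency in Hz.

Step 1 — Resonance condition Im(Z)=0 gives ω₀ = 1/√(LC).
Step 2 — ω₀ = 1/√(0.01·8.95e-05) = 1057 rad/s.
Step 3 — f₀ = ω₀/(2π) = 168.2 Hz.

f₀ = 168.2 Hz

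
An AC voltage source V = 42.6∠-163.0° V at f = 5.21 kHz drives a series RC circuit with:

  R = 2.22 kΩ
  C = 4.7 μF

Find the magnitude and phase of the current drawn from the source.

Step 1 — Angular frequency: ω = 2π·f = 2π·5210 = 3.274e+04 rad/s.
Step 2 — Component impedances:
  R: Z = R = 2220 Ω
  C: Z = 1/(jωC) = -j/(ω·C) = 0 - j6.5 Ω
Step 3 — Series combination: Z_total = R + C = 2220 - j6.5 Ω = 2220∠-0.2° Ω.
Step 4 — Source phasor: V = 42.6∠-163.0° V = -40.74 - j12.46 V.
Step 5 — Ohm's law: I = V / Z_total = (-40.74 - j12.46) / (2220 - j6.5) = -0.01833 - j0.005664 A.
Step 6 — Convert to polar: |I| = 0.01919 A, ∠I = -162.8°.

I = 0.01919∠-162.8° A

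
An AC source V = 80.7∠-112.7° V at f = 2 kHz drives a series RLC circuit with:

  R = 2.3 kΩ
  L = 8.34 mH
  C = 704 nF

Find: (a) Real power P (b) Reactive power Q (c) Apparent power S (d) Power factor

Step 1 — Angular frequency: ω = 2π·f = 2π·2000 = 1.257e+04 rad/s.
Step 2 — Component impedances:
  R: Z = R = 2300 Ω
  L: Z = jωL = j·1.257e+04·0.00834 = 0 + j104.8 Ω
  C: Z = 1/(jωC) = -j/(ω·C) = 0 - j113 Ω
Step 3 — Series combination: Z_total = R + L + C = 2300 - j8.233 Ω = 2300∠-0.2° Ω.
Step 4 — Source phasor: V = 80.7∠-112.7° V = -31.14 - j74.45 V.
Step 5 — Current: I = V / Z = -0.01342 - j0.03242 A = 0.03509∠-112.5° A.
Step 6 — Complex power: S = V·I* = 2.831 - j0.01014 VA.
Step 7 — Real power: P = Re(S) = 2.831 W.
Step 8 — Reactive power: Q = Im(S) = -0.01014 VAR.
Step 9 — Apparent power: |S| = 2.831 VA.
Step 10 — Power factor: PF = P/|S| = 1 (leading).

(a) P = 2.831 W  (b) Q = -0.01014 VAR  (c) S = 2.831 VA  (d) PF = 1 (leading)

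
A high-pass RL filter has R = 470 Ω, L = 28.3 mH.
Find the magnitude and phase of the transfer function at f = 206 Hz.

Step 1 — Angular frequency: ω = 2π·206 = 1294 rad/s.
Step 2 — Transfer function: H(jω) = jωL/(R + jωL).
Step 3 — Numerator jωL = j·36.63; denominator R + jωL = 470 + j36.63.
Step 4 — H = 0.006037 + j0.07747.
Step 5 — Magnitude: |H| = 0.0777 (-22.2 dB); phase: φ = 85.5°.

|H| = 0.0777 (-22.2 dB), φ = 85.5°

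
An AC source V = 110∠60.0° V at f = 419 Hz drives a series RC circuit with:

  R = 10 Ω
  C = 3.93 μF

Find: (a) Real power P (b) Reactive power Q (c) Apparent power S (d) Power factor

Step 1 — Angular frequency: ω = 2π·f = 2π·419 = 2633 rad/s.
Step 2 — Component impedances:
  R: Z = R = 10 Ω
  C: Z = 1/(jωC) = -j/(ω·C) = 0 - j96.65 Ω
Step 3 — Series combination: Z_total = R + C = 10 - j96.65 Ω = 97.17∠-84.1° Ω.
Step 4 — Source phasor: V = 110∠60.0° V = 55 + j95.26 V.
Step 5 — Current: I = V / Z = -0.9169 + j0.6639 A = 1.132∠144.1° A.
Step 6 — Complex power: S = V·I* = 12.82 - j123.9 VA.
Step 7 — Real power: P = Re(S) = 12.82 W.
Step 8 — Reactive power: Q = Im(S) = -123.9 VAR.
Step 9 — Apparent power: |S| = 124.5 VA.
Step 10 — Power factor: PF = P/|S| = 0.1029 (leading).

(a) P = 12.82 W  (b) Q = -123.9 VAR  (c) S = 124.5 VA  (d) PF = 0.1029 (leading)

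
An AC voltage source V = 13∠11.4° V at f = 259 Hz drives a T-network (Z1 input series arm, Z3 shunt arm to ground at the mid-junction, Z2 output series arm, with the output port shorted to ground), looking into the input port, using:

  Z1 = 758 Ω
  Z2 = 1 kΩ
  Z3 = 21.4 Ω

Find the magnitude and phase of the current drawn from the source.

Step 1 — Angular frequency: ω = 2π·f = 2π·259 = 1627 rad/s.
Step 2 — Component impedances:
  Z1: Z = R = 758 Ω
  Z2: Z = R = 1000 Ω
  Z3: Z = R = 21.4 Ω
Step 3 — With the output port shorted to ground, the output series arm Z2 runs from the junction to ground; the shunt arm Z3 also runs from the junction to ground. They appear in parallel: Z3 || Z2 = 20.95 Ω.
Step 4 — Series with input arm Z1: Z_in = Z1 + (Z3 || Z2) = 779 Ω = 779∠0.0° Ω.
Step 5 — Source phasor: V = 13∠11.4° V = 12.74 + j2.57 V.
Step 6 — Ohm's law: I = V / Z_total = (12.74 + j2.57) / (779) = 0.01636 + j0.003299 A.
Step 7 — Convert to polar: |I| = 0.01669 A, ∠I = 11.4°.

I = 0.01669∠11.4° A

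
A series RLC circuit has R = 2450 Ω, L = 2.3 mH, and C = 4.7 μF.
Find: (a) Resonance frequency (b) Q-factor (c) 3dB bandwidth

Step 1 — Resonance: ω₀ = 1/√(LC) = 1/√(0.0023·4.7e-06) = 9618 rad/s.
Step 2 — f₀ = ω₀/(2π) = 1531 Hz.
Step 3 — Series Q: Q = ω₀L/R = 9618·0.0023/2450 = 0.009029.
Step 4 — Bandwidth: Δω = ω₀/Q = 1.065e+06 rad/s; BW = Δω/(2π) = 1.695e+05 Hz.

(a) f₀ = 1531 Hz  (b) Q = 0.009029  (c) BW = 1.695e+05 Hz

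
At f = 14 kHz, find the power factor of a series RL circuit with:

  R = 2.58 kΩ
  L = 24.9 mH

Step 1 — Angular frequency: ω = 2π·f = 2π·1.4e+04 = 8.796e+04 rad/s.
Step 2 — Component impedances:
  R: Z = R = 2580 Ω
  L: Z = jωL = j·8.796e+04·0.0249 = 0 + j2190 Ω
Step 3 — Series combination: Z_total = R + L = 2580 + j2190 Ω = 3384∠40.3° Ω.
Step 4 — Power factor: PF = cos(φ) = Re(Z)/|Z| = 2580/3384.4 = 0.7623.
Step 5 — Type: Im(Z) = 2190 ⇒ lagging (phase φ = 40.3°).

PF = 0.7623 (lagging, φ = 40.3°)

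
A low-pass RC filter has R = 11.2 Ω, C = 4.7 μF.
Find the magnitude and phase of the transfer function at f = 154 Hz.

Step 1 — Angular frequency: ω = 2π·154 = 967.6 rad/s.
Step 2 — Transfer function: H(jω) = 1/(1 + jωRC).
Step 3 — Denominator: 1 + jωRC = 1 + j·967.6·11.2·4.7e-06 = 1 + j0.05094.
Step 4 — H = 0.9974 - j0.0508.
Step 5 — Magnitude: |H| = 0.9987 (-0.0 dB); phase: φ = -2.9°.

|H| = 0.9987 (-0.0 dB), φ = -2.9°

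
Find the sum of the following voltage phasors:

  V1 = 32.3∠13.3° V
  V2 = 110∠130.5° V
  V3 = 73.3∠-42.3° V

Step 1 — Convert each phasor to rectangular form:
  V1 = 32.3·(cos(13.3°) + j·sin(13.3°)) = 31.43 + j7.431 V
  V2 = 110·(cos(130.5°) + j·sin(130.5°)) = -71.44 + j83.64 V
  V3 = 73.3·(cos(-42.3°) + j·sin(-42.3°)) = 54.21 - j49.33 V
Step 2 — Sum components: V_total = 14.21 + j41.74 V.
Step 3 — Convert to polar: |V_total| = 44.1 V, ∠V_total = 71.2°.

V_total = 44.1∠71.2° V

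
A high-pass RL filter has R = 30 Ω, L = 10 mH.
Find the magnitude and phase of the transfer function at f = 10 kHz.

Step 1 — Angular frequency: ω = 2π·1e+04 = 6.283e+04 rad/s.
Step 2 — Transfer function: H(jω) = jωL/(R + jωL).
Step 3 — Numerator jωL = j·628.3; denominator R + jωL = 30 + j628.3.
Step 4 — H = 0.9977 + j0.04764.
Step 5 — Magnitude: |H| = 0.9989 (-0.0 dB); phase: φ = 2.7°.

|H| = 0.9989 (-0.0 dB), φ = 2.7°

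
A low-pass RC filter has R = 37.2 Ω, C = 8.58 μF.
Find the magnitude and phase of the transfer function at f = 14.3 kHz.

Step 1 — Angular frequency: ω = 2π·1.43e+04 = 8.985e+04 rad/s.
Step 2 — Transfer function: H(jω) = 1/(1 + jωRC).
Step 3 — Denominator: 1 + jωRC = 1 + j·8.985e+04·37.2·8.58e-06 = 1 + j28.68.
Step 4 — H = 0.001214 - j0.03483.
Step 5 — Magnitude: |H| = 0.03485 (-29.2 dB); phase: φ = -88.0°.

|H| = 0.03485 (-29.2 dB), φ = -88.0°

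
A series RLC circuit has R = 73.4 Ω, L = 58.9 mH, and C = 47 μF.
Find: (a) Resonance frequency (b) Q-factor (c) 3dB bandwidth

Step 1 — Resonance: ω₀ = 1/√(LC) = 1/√(0.0589·4.7e-05) = 601 rad/s.
Step 2 — f₀ = ω₀/(2π) = 95.66 Hz.
Step 3 — Series Q: Q = ω₀L/R = 601·0.0589/73.4 = 0.4823.
Step 4 — Bandwidth: Δω = ω₀/Q = 1246 rad/s; BW = Δω/(2π) = 198.3 Hz.

(a) f₀ = 95.66 Hz  (b) Q = 0.4823  (c) BW = 198.3 Hz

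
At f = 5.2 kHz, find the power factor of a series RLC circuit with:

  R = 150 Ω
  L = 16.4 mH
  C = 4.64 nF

Step 1 — Angular frequency: ω = 2π·f = 2π·5200 = 3.267e+04 rad/s.
Step 2 — Component impedances:
  R: Z = R = 150 Ω
  L: Z = jωL = j·3.267e+04·0.0164 = 0 + j535.8 Ω
  C: Z = 1/(jωC) = -j/(ω·C) = 0 - j6596 Ω
Step 3 — Series combination: Z_total = R + L + C = 150 - j6060 Ω = 6062∠-88.6° Ω.
Step 4 — Power factor: PF = cos(φ) = Re(Z)/|Z| = 150/6062 = 0.02474.
Step 5 — Type: Im(Z) = -6060 ⇒ leading (phase φ = -88.6°).

PF = 0.02474 (leading, φ = -88.6°)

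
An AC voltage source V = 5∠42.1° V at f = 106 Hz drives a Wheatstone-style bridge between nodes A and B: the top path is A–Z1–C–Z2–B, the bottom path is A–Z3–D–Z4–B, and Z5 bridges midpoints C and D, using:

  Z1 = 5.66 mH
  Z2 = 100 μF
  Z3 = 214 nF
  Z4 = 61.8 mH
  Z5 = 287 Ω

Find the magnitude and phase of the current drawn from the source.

Step 1 — Angular frequency: ω = 2π·f = 2π·106 = 666 rad/s.
Step 2 — Component impedances:
  Z1: Z = jωL = j·666·0.00566 = 0 + j3.77 Ω
  Z2: Z = 1/(jωC) = -j/(ω·C) = 0 - j15.01 Ω
  Z3: Z = 1/(jωC) = -j/(ω·C) = 0 - j7016 Ω
  Z4: Z = jωL = j·666·0.0618 = 0 + j41.16 Ω
  Z5: Z = R = 287 Ω
Step 3 — Bridge requires nodal analysis (the Z5 bridge couples midpoints C and D, so the two paths cannot be reduced to a simple series/parallel combination). Setting node B to ground and injecting 1 A at node A, the 3-node admittance system at A, C, D solves to V_A = Z_AB = 0.7834 - j11.3 Ω = 11.33∠-86.0° Ω.
Step 4 — Source phasor: V = 5∠42.1° V = 3.71 + j3.352 V.
Step 5 — Ohm's law: I = V / Z_total = (3.71 + j3.352) / (0.7834 - j11.3) = -0.2726 + j0.3473 A.
Step 6 — Convert to polar: |I| = 0.4415 A, ∠I = 128.1°.

I = 0.4415∠128.1° A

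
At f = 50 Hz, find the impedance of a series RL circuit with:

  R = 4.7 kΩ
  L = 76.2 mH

Step 1 — Angular frequency: ω = 2π·f = 2π·50 = 314.2 rad/s.
Step 2 — Component impedances:
  R: Z = R = 4700 Ω
  L: Z = jωL = j·314.2·0.0762 = 0 + j23.94 Ω
Step 3 — Series combination: Z_total = R + L = 4700 + j23.94 Ω = 4700∠0.3° Ω.

Z = 4700 + j23.94 Ω = 4700∠0.3° Ω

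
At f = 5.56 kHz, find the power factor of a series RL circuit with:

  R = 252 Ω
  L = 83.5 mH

Step 1 — Angular frequency: ω = 2π·f = 2π·5560 = 3.493e+04 rad/s.
Step 2 — Component impedances:
  R: Z = R = 252 Ω
  L: Z = jωL = j·3.493e+04·0.0835 = 0 + j2917 Ω
Step 3 — Series combination: Z_total = R + L = 252 + j2917 Ω = 2928∠85.1° Ω.
Step 4 — Power factor: PF = cos(φ) = Re(Z)/|Z| = 252/2928 = 0.08607.
Step 5 — Type: Im(Z) = 2917 ⇒ lagging (phase φ = 85.1°).

PF = 0.08607 (lagging, φ = 85.1°)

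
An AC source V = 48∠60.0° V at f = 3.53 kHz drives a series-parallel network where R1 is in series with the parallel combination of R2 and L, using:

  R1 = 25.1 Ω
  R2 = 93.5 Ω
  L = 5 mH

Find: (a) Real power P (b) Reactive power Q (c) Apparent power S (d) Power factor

Step 1 — Angular frequency: ω = 2π·f = 2π·3530 = 2.218e+04 rad/s.
Step 2 — Component impedances:
  R1: Z = R = 25.1 Ω
  R2: Z = R = 93.5 Ω
  L: Z = jωL = j·2.218e+04·0.005 = 0 + j110.9 Ω
Step 3 — Parallel branch: R2 || L = 1/(1/R2 + 1/L) = 54.65 + j46.08 Ω.
Step 4 — Series with R1: Z_total = R1 + (R2 || L) = 79.75 + j46.08 Ω = 92.11∠30.0° Ω.
Step 5 — Source phasor: V = 48∠60.0° V = 24 + j41.57 V.
Step 6 — Current: I = V / Z = 0.4514 + j0.2604 A = 0.5211∠30.0° A.
Step 7 — Complex power: S = V·I* = 21.66 + j12.51 VA.
Step 8 — Real power: P = Re(S) = 21.66 W.
Step 9 — Reactive power: Q = Im(S) = 12.51 VAR.
Step 10 — Apparent power: |S| = 25.01 VA.
Step 11 — Power factor: PF = P/|S| = 0.8659 (lagging).

(a) P = 21.66 W  (b) Q = 12.51 VAR  (c) S = 25.01 VA  (d) PF = 0.8659 (lagging)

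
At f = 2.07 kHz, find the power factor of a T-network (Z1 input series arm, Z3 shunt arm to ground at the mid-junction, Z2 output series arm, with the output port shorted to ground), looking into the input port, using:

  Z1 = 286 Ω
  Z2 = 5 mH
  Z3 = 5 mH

Step 1 — Angular frequency: ω = 2π·f = 2π·2070 = 1.301e+04 rad/s.
Step 2 — Component impedances:
  Z1: Z = R = 286 Ω
  Z2: Z = jωL = j·1.301e+04·0.005 = 0 + j65.03 Ω
  Z3: Z = jωL = j·1.301e+04·0.005 = 0 + j65.03 Ω
Step 3 — With the output port shorted to ground, the output series arm Z2 runs from the junction to ground; the shunt arm Z3 also runs from the junction to ground. They appear in parallel: Z3 || Z2 = 0 + j32.52 Ω.
Step 4 — Series with input arm Z1: Z_in = Z1 + (Z3 || Z2) = 286 + j32.52 Ω = 287.8∠6.5° Ω.
Step 5 — Power factor: PF = cos(φ) = Re(Z)/|Z| = 286/287.84 = 0.9936.
Step 6 — Type: Im(Z) = 32.52 ⇒ lagging (phase φ = 6.5°).

PF = 0.9936 (lagging, φ = 6.5°)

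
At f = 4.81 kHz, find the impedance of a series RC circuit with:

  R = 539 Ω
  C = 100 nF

Step 1 — Angular frequency: ω = 2π·f = 2π·4810 = 3.022e+04 rad/s.
Step 2 — Component impedances:
  R: Z = R = 539 Ω
  C: Z = 1/(jωC) = -j/(ω·C) = 0 - j330.9 Ω
Step 3 — Series combination: Z_total = R + C = 539 - j330.9 Ω = 632.5∠-31.5° Ω.

Z = 539 - j330.9 Ω = 632.5∠-31.5° Ω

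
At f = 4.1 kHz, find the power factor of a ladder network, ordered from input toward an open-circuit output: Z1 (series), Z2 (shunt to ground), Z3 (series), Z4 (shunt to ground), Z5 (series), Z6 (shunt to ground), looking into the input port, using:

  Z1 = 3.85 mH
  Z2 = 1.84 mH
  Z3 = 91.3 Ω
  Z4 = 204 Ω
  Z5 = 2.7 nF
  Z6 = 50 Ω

Step 1 — Angular frequency: ω = 2π·f = 2π·4100 = 2.576e+04 rad/s.
Step 2 — Component impedances:
  Z1: Z = jωL = j·2.576e+04·0.00385 = 0 + j99.18 Ω
  Z2: Z = jωL = j·2.576e+04·0.00184 = 0 + j47.4 Ω
  Z3: Z = R = 91.3 Ω
  Z4: Z = R = 204 Ω
  Z5: Z = 1/(jωC) = -j/(ω·C) = 0 - j1.438e+04 Ω
  Z6: Z = R = 50 Ω
Step 3 — Ladder network (open output): work backward from the far end, alternating series and parallel combinations. Z_in = 7.441 + j145.5 Ω = 145.6∠87.1° Ω.
Step 4 — Power factor: PF = cos(φ) = Re(Z)/|Z| = 7.4407/145.65 = 0.05109.
Step 5 — Type: Im(Z) = 145.5 ⇒ lagging (phase φ = 87.1°).

PF = 0.05109 (lagging, φ = 87.1°)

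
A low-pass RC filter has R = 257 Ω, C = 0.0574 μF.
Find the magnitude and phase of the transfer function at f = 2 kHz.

Step 1 — Angular frequency: ω = 2π·2000 = 1.257e+04 rad/s.
Step 2 — Transfer function: H(jω) = 1/(1 + jωRC).
Step 3 — Denominator: 1 + jωRC = 1 + j·1.257e+04·257·5.74e-08 = 1 + j0.1854.
Step 4 — H = 0.9668 - j0.1792.
Step 5 — Magnitude: |H| = 0.9832 (-0.1 dB); phase: φ = -10.5°.

|H| = 0.9832 (-0.1 dB), φ = -10.5°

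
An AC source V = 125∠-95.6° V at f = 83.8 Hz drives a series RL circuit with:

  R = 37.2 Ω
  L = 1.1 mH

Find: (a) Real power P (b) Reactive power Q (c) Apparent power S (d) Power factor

Step 1 — Angular frequency: ω = 2π·f = 2π·83.8 = 526.5 rad/s.
Step 2 — Component impedances:
  R: Z = R = 37.2 Ω
  L: Z = jωL = j·526.5·0.0011 = 0 + j0.5792 Ω
Step 3 — Series combination: Z_total = R + L = 37.2 + j0.5792 Ω = 37.2∠0.9° Ω.
Step 4 — Source phasor: V = 125∠-95.6° V = -12.2 - j124.4 V.
Step 5 — Current: I = V / Z = -0.3799 - j3.338 A = 3.36∠-96.5° A.
Step 6 — Complex power: S = V·I* = 419.9 + j6.538 VA.
Step 7 — Real power: P = Re(S) = 419.9 W.
Step 8 — Reactive power: Q = Im(S) = 6.538 VAR.
Step 9 — Apparent power: |S| = 420 VA.
Step 10 — Power factor: PF = P/|S| = 0.9999 (lagging).

(a) P = 419.9 W  (b) Q = 6.538 VAR  (c) S = 420 VA  (d) PF = 0.9999 (lagging)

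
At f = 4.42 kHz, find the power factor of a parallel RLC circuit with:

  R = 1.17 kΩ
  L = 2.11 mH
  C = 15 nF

Step 1 — Angular frequency: ω = 2π·f = 2π·4420 = 2.777e+04 rad/s.
Step 2 — Component impedances:
  R: Z = R = 1170 Ω
  L: Z = jωL = j·2.777e+04·0.00211 = 0 + j58.6 Ω
  C: Z = 1/(jωC) = -j/(ω·C) = 0 - j2401 Ω
Step 3 — Parallel combination: 1/Z_total = 1/R + 1/L + 1/C; Z_total = 3.075 + j59.91 Ω = 59.99∠87.1° Ω.
Step 4 — Power factor: PF = cos(φ) = Re(Z)/|Z| = 3.0754/59.985 = 0.05127.
Step 5 — Type: Im(Z) = 59.91 ⇒ lagging (phase φ = 87.1°).

PF = 0.05127 (lagging, φ = 87.1°)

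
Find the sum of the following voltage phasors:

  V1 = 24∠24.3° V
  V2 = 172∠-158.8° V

Step 1 — Convert each phasor to rectangular form:
  V1 = 24·(cos(24.3°) + j·sin(24.3°)) = 21.87 + j9.876 V
  V2 = 172·(cos(-158.8°) + j·sin(-158.8°)) = -160.4 - j62.2 V
Step 2 — Sum components: V_total = -138.5 - j52.32 V.
Step 3 — Convert to polar: |V_total| = 148 V, ∠V_total = -159.3°.

V_total = 148∠-159.3° V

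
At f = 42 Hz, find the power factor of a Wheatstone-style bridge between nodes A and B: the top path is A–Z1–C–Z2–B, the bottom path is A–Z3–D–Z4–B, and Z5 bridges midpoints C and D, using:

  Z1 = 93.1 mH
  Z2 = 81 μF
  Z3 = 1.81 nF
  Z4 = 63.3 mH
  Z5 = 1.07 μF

Step 1 — Angular frequency: ω = 2π·f = 2π·42 = 263.9 rad/s.
Step 2 — Component impedances:
  Z1: Z = jωL = j·263.9·0.0931 = 0 + j24.57 Ω
  Z2: Z = 1/(jωC) = -j/(ω·C) = 0 - j46.78 Ω
  Z3: Z = 1/(jωC) = -j/(ω·C) = 0 - j2.094e+06 Ω
  Z4: Z = jωL = j·263.9·0.0633 = 0 + j16.7 Ω
  Z5: Z = 1/(jωC) = -j/(ω·C) = 0 - j3541 Ω
Step 3 — Bridge requires nodal analysis (the Z5 bridge couples midpoints C and D, so the two paths cannot be reduced to a simple series/parallel combination). Setting node B to ground and injecting 1 A at node A, the 3-node admittance system at A, C, D solves to V_A = Z_AB = 0 - j21.6 Ω = 21.6∠-90.0° Ω.
Step 4 — Power factor: PF = cos(φ) = Re(Z)/|Z| = 0/21.6 = 0.
Step 5 — Type: Im(Z) = -21.6 ⇒ leading (phase φ = -90.0°).

PF = 0 (leading, φ = -90.0°)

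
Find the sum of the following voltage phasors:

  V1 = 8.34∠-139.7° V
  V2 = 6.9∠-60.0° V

Step 1 — Convert each phasor to rectangular form:
  V1 = 8.34·(cos(-139.7°) + j·sin(-139.7°)) = -6.361 - j5.394 V
  V2 = 6.9·(cos(-60.0°) + j·sin(-60.0°)) = 3.45 - j5.976 V
Step 2 — Sum components: V_total = -2.911 - j11.37 V.
Step 3 — Convert to polar: |V_total| = 11.74 V, ∠V_total = -104.4°.

V_total = 11.74∠-104.4° V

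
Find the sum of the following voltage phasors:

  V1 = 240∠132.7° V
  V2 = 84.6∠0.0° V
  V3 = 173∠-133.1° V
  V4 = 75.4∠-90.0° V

Step 1 — Convert each phasor to rectangular form:
  V1 = 240·(cos(132.7°) + j·sin(132.7°)) = -162.8 + j176.4 V
  V2 = 84.6·(cos(0.0°) + j·sin(0.0°)) = 84.6 V
  V3 = 173·(cos(-133.1°) + j·sin(-133.1°)) = -118.2 - j126.3 V
  V4 = 75.4·(cos(-90.0°) + j·sin(-90.0°)) = 0 - j75.4 V
Step 2 — Sum components: V_total = -196.4 - j25.34 V.
Step 3 — Convert to polar: |V_total| = 198 V, ∠V_total = -172.6°.

V_total = 198∠-172.6° V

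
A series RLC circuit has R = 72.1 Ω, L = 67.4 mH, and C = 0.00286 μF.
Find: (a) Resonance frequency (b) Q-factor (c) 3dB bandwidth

Step 1 — Resonance: ω₀ = 1/√(LC) = 1/√(0.0674·2.86e-09) = 7.203e+04 rad/s.
Step 2 — f₀ = ω₀/(2π) = 1.146e+04 Hz.
Step 3 — Series Q: Q = ω₀L/R = 7.203e+04·0.0674/72.1 = 67.33.
Step 4 — Bandwidth: Δω = ω₀/Q = 1070 rad/s; BW = Δω/(2π) = 170.3 Hz.

(a) f₀ = 1.146e+04 Hz  (b) Q = 67.33  (c) BW = 170.3 Hz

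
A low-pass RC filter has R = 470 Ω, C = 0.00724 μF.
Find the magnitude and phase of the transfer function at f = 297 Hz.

Step 1 — Angular frequency: ω = 2π·297 = 1866 rad/s.
Step 2 — Transfer function: H(jω) = 1/(1 + jωRC).
Step 3 — Denominator: 1 + jωRC = 1 + j·1866·470·7.24e-09 = 1 + j0.00635.
Step 4 — H = 1 - j0.00635.
Step 5 — Magnitude: |H| = 1 (-0.0 dB); phase: φ = -0.4°.

|H| = 1 (-0.0 dB), φ = -0.4°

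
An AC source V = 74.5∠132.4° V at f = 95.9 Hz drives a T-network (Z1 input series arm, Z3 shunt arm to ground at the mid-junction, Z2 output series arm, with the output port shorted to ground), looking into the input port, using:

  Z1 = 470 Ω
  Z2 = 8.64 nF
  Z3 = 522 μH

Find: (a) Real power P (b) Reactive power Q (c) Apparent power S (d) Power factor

Step 1 — Angular frequency: ω = 2π·f = 2π·95.9 = 602.6 rad/s.
Step 2 — Component impedances:
  Z1: Z = R = 470 Ω
  Z2: Z = 1/(jωC) = -j/(ω·C) = 0 - j1.921e+05 Ω
  Z3: Z = jωL = j·602.6·0.000522 = 0 + j0.3145 Ω
Step 3 — With the output port shorted to ground, the output series arm Z2 runs from the junction to ground; the shunt arm Z3 also runs from the junction to ground. They appear in parallel: Z3 || Z2 = 0 + j0.3145 Ω.
Step 4 — Series with input arm Z1: Z_in = Z1 + (Z3 || Z2) = 470 + j0.3145 Ω = 470∠0.0° Ω.
Step 5 — Source phasor: V = 74.5∠132.4° V = -50.24 + j55.01 V.
Step 6 — Current: I = V / Z = -0.1068 + j0.1171 A = 0.1585∠132.4° A.
Step 7 — Complex power: S = V·I* = 11.81 + j0.007903 VA.
Step 8 — Real power: P = Re(S) = 11.81 W.
Step 9 — Reactive power: Q = Im(S) = 0.007903 VAR.
Step 10 — Apparent power: |S| = 11.81 VA.
Step 11 — Power factor: PF = P/|S| = 1 (lagging).

(a) P = 11.81 W  (b) Q = 0.007903 VAR  (c) S = 11.81 VA  (d) PF = 1 (lagging)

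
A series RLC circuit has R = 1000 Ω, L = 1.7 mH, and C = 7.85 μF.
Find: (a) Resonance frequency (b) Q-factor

Step 1 — Resonance condition Im(Z)=0 gives ω₀ = 1/√(LC).
Step 2 — ω₀ = 1/√(0.0017·7.85e-06) = 8656 rad/s.
Step 3 — f₀ = ω₀/(2π) = 1378 Hz.
Step 4 — Series Q: Q = ω₀L/R = 8656·0.0017/1000 = 0.01472.

(a) f₀ = 1378 Hz  (b) Q = 0.01472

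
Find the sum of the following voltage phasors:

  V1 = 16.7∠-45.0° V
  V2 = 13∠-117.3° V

Step 1 — Convert each phasor to rectangular form:
  V1 = 16.7·(cos(-45.0°) + j·sin(-45.0°)) = 11.81 - j11.81 V
  V2 = 13·(cos(-117.3°) + j·sin(-117.3°)) = -5.962 - j11.55 V
Step 2 — Sum components: V_total = 5.846 - j23.36 V.
Step 3 — Convert to polar: |V_total| = 24.08 V, ∠V_total = -75.9°.

V_total = 24.08∠-75.9° V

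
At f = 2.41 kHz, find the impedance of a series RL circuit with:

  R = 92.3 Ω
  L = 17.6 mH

Step 1 — Angular frequency: ω = 2π·f = 2π·2410 = 1.514e+04 rad/s.
Step 2 — Component impedances:
  R: Z = R = 92.3 Ω
  L: Z = jωL = j·1.514e+04·0.0176 = 0 + j266.5 Ω
Step 3 — Series combination: Z_total = R + L = 92.3 + j266.5 Ω = 282∠70.9° Ω.

Z = 92.3 + j266.5 Ω = 282∠70.9° Ω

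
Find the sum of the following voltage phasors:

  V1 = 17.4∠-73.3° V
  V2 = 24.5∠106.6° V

Step 1 — Convert each phasor to rectangular form:
  V1 = 17.4·(cos(-73.3°) + j·sin(-73.3°)) = 5 - j16.67 V
  V2 = 24.5·(cos(106.6°) + j·sin(106.6°)) = -6.999 + j23.48 V
Step 2 — Sum components: V_total = -1.999 + j6.813 V.
Step 3 — Convert to polar: |V_total| = 7.1 V, ∠V_total = 106.4°.

V_total = 7.1∠106.4° V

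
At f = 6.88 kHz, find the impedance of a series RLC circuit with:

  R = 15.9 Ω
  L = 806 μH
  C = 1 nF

Step 1 — Angular frequency: ω = 2π·f = 2π·6880 = 4.323e+04 rad/s.
Step 2 — Component impedances:
  R: Z = R = 15.9 Ω
  L: Z = jωL = j·4.323e+04·0.000806 = 0 + j34.84 Ω
  C: Z = 1/(jωC) = -j/(ω·C) = 0 - j2.313e+04 Ω
Step 3 — Series combination: Z_total = R + L + C = 15.9 - j2.31e+04 Ω = 2.31e+04∠-90.0° Ω.

Z = 15.9 - j2.31e+04 Ω = 2.31e+04∠-90.0° Ω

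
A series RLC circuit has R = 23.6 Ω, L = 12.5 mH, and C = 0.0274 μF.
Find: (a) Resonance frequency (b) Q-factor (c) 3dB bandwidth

Step 1 — Resonance condition Im(Z)=0 gives ω₀ = 1/√(LC).
Step 2 — ω₀ = 1/√(0.0125·2.74e-08) = 5.403e+04 rad/s.
Step 3 — f₀ = ω₀/(2π) = 8600 Hz.
Step 4 — Series Q: Q = ω₀L/R = 5.403e+04·0.0125/23.6 = 28.62.
Step 5 — 3dB bandwidth: Δω = ω₀/Q = 1888 rad/s; BW = Δω/(2π) = 300.5 Hz.

(a) f₀ = 8600 Hz  (b) Q = 28.62  (c) BW = 300.5 Hz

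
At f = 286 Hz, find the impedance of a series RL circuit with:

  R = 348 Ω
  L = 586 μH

Step 1 — Angular frequency: ω = 2π·f = 2π·286 = 1797 rad/s.
Step 2 — Component impedances:
  R: Z = R = 348 Ω
  L: Z = jωL = j·1797·0.000586 = 0 + j1.053 Ω
Step 3 — Series combination: Z_total = R + L = 348 + j1.053 Ω = 348∠0.2° Ω.

Z = 348 + j1.053 Ω = 348∠0.2° Ω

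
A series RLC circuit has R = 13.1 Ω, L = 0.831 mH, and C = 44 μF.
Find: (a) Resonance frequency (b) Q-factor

Step 1 — Resonance condition Im(Z)=0 gives ω₀ = 1/√(LC).
Step 2 — ω₀ = 1/√(0.000831·4.4e-05) = 5230 rad/s.
Step 3 — f₀ = ω₀/(2π) = 832.3 Hz.
Step 4 — Series Q: Q = ω₀L/R = 5230·0.000831/13.1 = 0.3317.

(a) f₀ = 832.3 Hz  (b) Q = 0.3317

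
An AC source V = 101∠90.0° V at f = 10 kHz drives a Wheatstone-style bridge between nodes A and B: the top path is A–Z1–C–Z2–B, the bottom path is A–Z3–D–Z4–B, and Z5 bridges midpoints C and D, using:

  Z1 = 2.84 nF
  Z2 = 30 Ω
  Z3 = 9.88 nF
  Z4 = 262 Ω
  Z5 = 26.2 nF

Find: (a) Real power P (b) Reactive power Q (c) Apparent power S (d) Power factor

Step 1 — Angular frequency: ω = 2π·f = 2π·1e+04 = 6.283e+04 rad/s.
Step 2 — Component impedances:
  Z1: Z = 1/(jωC) = -j/(ω·C) = 0 - j5604 Ω
  Z2: Z = R = 30 Ω
  Z3: Z = 1/(jωC) = -j/(ω·C) = 0 - j1611 Ω
  Z4: Z = R = 262 Ω
  Z5: Z = 1/(jωC) = -j/(ω·C) = 0 - j607.5 Ω
Step 3 — Bridge requires nodal analysis (the Z5 bridge couples midpoints C and D, so the two paths cannot be reduced to a simple series/parallel combination). Setting node B to ground and injecting 1 A at node A, the 3-node admittance system at A, C, D solves to V_A = Z_AB = 131.2 - j1306 Ω = 1312∠-84.3° Ω.
Step 4 — Source phasor: V = 101∠90.0° V = 0 + j101 V.
Step 5 — Current: I = V / Z = -0.07659 + j0.007698 A = 0.07697∠174.3° A.
Step 6 — Complex power: S = V·I* = 0.7775 - j7.735 VA.
Step 7 — Real power: P = Re(S) = 0.7775 W.
Step 8 — Reactive power: Q = Im(S) = -7.735 VAR.
Step 9 — Apparent power: |S| = 7.774 VA.
Step 10 — Power factor: PF = P/|S| = 0.1 (leading).

(a) P = 0.7775 W  (b) Q = -7.735 VAR  (c) S = 7.774 VA  (d) PF = 0.1 (leading)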